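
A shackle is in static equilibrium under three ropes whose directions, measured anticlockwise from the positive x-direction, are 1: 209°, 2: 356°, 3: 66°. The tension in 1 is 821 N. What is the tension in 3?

T_3 ≈ 476 N

Resolve: ΣF_x = 821 cos 209° + T_2 cos 356° + T_3 cos 66° = 0.
        ΣF_y = 821 sin 209° + T_2 sin 356° + T_3 sin 66° = 0.
The known terms sum to (-718.1, -398) N, so 0.9976 T_2 + 0.4067 T_3 = 718.1 and -0.0698 T_2 + 0.9135 T_3 = 398.
Solving simultaneously: T_2 = 525.8 N, T_3 = 475.8 N.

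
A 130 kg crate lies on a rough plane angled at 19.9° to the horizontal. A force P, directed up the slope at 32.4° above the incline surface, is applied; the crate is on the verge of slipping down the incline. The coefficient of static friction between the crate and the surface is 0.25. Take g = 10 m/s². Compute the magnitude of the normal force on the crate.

N ≈ 1120 N

On the verge of sliding down the incline, friction equals μN and acts up the slope.
Perpendicular: N + P sin 32.4° = W cos 19.9° = 1222 N.
Along incline: P cos 32.4° + μN = W sin 19.9° with W sin 19.9° = 442.5 N.
Solving the pair for P and N: P = 192.7 N, N = 1119 N (and f = μN = 279.8 N).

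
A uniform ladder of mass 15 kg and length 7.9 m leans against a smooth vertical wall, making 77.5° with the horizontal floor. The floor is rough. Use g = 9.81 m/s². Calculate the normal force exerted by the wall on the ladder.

N_wall ≈ 16.3 N

Torques about the foot: N_wall · 7.9 sin 77.5° = 15×9.81×3.95 cos 77.5° → N_wall = 16.311 N.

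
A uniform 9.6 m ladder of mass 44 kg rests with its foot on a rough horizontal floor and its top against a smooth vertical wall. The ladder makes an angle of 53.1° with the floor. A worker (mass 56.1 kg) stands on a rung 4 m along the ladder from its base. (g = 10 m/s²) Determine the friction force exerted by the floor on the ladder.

Torques about the foot: N_wall · 9.6 sin 53.1° = 44×10×4.8 cos 53.1° + 56.1×10×4 cos 53.1° → N_wall = 340.69 N.
ΣF_x = 0: f_floor = N_wall = 340.69 N.

f ≈ 341 N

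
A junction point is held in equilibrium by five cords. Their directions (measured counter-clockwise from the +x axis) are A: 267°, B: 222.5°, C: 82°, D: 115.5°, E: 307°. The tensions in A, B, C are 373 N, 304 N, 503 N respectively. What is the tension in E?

Resolve: ΣF_x = 373 cos 267° + 304 cos 222.5° + 503 cos 82° + T_D cos 115.5° + T_E cos 307° = 0.
        ΣF_y = 373 sin 267° + 304 sin 222.5° + 503 sin 82° + T_D sin 115.5° + T_E sin 307° = 0.
The known terms sum to (-173.6, -79.76) N, so -0.4305 T_D + 0.6018 T_E = 173.6 and 0.9026 T_D − 0.7986 T_E = 79.76.
Solving simultaneously: T_D = 936.4 N, T_E = 958.4 N.

T_E ≈ 958 N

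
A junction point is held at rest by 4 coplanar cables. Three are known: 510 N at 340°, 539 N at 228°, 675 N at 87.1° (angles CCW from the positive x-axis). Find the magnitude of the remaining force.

F ≈ 182 N

Sum the known components: ΣF_x = 152.7 N, ΣF_y = 99.15 N.
For equilibrium the remaining force must supply (−ΣF_x, −ΣF_y) = (-152.7, -99.15) N.
Magnitude = √((-152.7)² + (-99.15)²) = 182.1 N; direction = atan2(-99.15, -152.7) = 213.0°.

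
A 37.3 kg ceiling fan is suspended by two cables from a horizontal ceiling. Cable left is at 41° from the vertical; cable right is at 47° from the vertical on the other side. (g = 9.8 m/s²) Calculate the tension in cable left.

T_left ≈ 268 N

Angles from the horizontal: cable left is 90° − 41° = 49°, cable right is 90° − 47° = 43°.
Weight W = 37.3 × 9.8 = 365.5 N acts straight down.
Horizontal: T_left cos 49° = T_right cos 43°  →  T_right = 0.897 T_left.
Vertical: T_left sin 49° + T_right sin 43° = 365.5.
Substituting the horizontal relation into the vertical equation gives 1.366 T_left = 365.5, so T_left = 267.5 N.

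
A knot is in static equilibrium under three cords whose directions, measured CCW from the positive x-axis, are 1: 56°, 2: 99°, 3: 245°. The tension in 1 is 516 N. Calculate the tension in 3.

Resolve: ΣF_x = 516 cos 56° + T_2 cos 99° + T_3 cos 245° = 0.
        ΣF_y = 516 sin 56° + T_2 sin 99° + T_3 sin 245° = 0.
The known terms sum to (288.5, 427.8) N, so -0.1564 T_2 − 0.4226 T_3 = -288.5 and 0.9877 T_2 − 0.9063 T_3 = -427.8.
Solving simultaneously: T_2 = 144.4 N, T_3 = 629.3 N.

T_3 ≈ 629 N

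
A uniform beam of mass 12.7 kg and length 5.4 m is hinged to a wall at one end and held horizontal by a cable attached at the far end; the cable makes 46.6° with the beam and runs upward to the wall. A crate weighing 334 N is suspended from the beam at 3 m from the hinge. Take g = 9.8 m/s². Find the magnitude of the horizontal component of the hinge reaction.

Take torques about the hinge: T sin 46.6° · 5.4 = 12.7×9.8×2.7 + 334×3 = 1338 N·m.
So T = 1338 / (0.7266 × 5.4) = 341.03 N.
ΣF_x = 0: H_x = T cos 46.6° = 234.32 N.

H_x ≈ 234 N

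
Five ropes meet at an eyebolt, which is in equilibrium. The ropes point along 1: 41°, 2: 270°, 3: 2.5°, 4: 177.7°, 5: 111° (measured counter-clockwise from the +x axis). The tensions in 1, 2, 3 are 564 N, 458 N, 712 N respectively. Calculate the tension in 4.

T_4 ≈ 1130 N

Resolve: ΣF_x = 564 cos 41° + 458 cos 270° + 712 cos 2.5° + T_4 cos 177.7° + T_5 cos 111° = 0.
        ΣF_y = 564 sin 41° + 458 sin 270° + 712 sin 2.5° + T_4 sin 177.7° + T_5 sin 111° = 0.
The known terms sum to (1137, -56.93) N, so -0.9992 T_4 − 0.3584 T_5 = -1137 and 0.0401 T_4 + 0.9336 T_5 = 56.93.
Solving simultaneously: T_4 = 1134 N, T_5 = 12.25 N.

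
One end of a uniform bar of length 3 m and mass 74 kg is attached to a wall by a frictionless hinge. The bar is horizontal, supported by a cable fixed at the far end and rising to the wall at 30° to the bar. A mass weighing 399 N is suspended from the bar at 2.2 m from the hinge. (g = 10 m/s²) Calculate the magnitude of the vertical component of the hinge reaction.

Take torques about the hinge: T sin 30° · 3 = 74×10×1.5 + 399×2.2 = 1987.8 N·m.
So T = 1987.8 / (0.5000 × 3) = 1325.2 N.
ΣF_y = 0: H_y = (74×10 + 399) − T sin 30° = 1139 − 662.6 = 476.4 N.

|H_y| ≈ 476 N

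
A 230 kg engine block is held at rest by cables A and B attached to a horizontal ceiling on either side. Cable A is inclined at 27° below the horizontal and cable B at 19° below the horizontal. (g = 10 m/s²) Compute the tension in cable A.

T_A ≈ 3020 N

Weight W = 230 × 10 = 2300 N acts straight down.
Horizontal: T_A cos 27° = T_B cos 19°  →  T_B = 0.9423 T_A.
Vertical: T_A sin 27° + T_B sin 19° = 2300.
Substituting the horizontal relation into the vertical equation gives 0.7608 T_A = 2300, so T_A = 3023 N.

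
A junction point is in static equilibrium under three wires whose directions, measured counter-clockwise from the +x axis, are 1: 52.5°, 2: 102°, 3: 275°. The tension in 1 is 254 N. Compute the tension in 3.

T_3 ≈ 1580 N

Resolve: ΣF_x = 254 cos 52.5° + T_2 cos 102° + T_3 cos 275° = 0.
        ΣF_y = 254 sin 52.5° + T_2 sin 102° + T_3 sin 275° = 0.
The known terms sum to (154.6, 201.5) N, so -0.2079 T_2 + 0.0872 T_3 = -154.6 and 0.9781 T_2 − 0.9962 T_3 = -201.5.
Solving simultaneously: T_2 = 1408 N, T_3 = 1585 N.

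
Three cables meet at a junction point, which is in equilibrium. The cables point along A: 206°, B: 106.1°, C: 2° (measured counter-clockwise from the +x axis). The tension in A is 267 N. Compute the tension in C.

T_C ≈ 271 N

Resolve: ΣF_x = 267 cos 206° + T_B cos 106.1° + T_C cos 2° = 0.
        ΣF_y = 267 sin 206° + T_B sin 106.1° + T_C sin 2° = 0.
The known terms sum to (-240, -117) N, so -0.2773 T_B + 0.9994 T_C = 240 and 0.9608 T_B + 0.0349 T_C = 117.
Solving simultaneously: T_B = 112 N, T_C = 271.2 N.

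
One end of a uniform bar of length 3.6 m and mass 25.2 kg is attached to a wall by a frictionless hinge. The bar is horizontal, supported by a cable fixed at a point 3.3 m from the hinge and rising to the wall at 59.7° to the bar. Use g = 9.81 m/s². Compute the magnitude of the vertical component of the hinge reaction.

Take torques about the hinge: T sin 59.7° · 3.3 = 25.2×9.81×1.8 = 444.98 N·m.
So T = 444.98 / (0.8634 × 3.3) = 156.18 N.
ΣF_y = 0: H_y = (25.2×9.81) − T sin 59.7° = 247.21 − 134.84 = 112.37 N.

|H_y| ≈ 112 N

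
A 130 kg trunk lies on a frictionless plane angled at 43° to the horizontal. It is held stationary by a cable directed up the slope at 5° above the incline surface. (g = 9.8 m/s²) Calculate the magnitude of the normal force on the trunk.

N ≈ 856 N

Take axes along and perpendicular to the incline. Weight components: W sin 43° = 868.9 N down-slope, W cos 43° = 931.7 N into the surface.
Along incline: T cos 5° = W sin 43° → T = 872.2 N.
Perpendicular: N = W cos 43° − T sin 5° = 855.7 N.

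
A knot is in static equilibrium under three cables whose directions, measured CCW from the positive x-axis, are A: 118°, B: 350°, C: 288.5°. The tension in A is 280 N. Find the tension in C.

Resolve: ΣF_x = 280 cos 118° + T_B cos 350° + T_C cos 288.5° = 0.
        ΣF_y = 280 sin 118° + T_B sin 350° + T_C sin 288.5° = 0.
The known terms sum to (-131.5, 247.2) N, so 0.9848 T_B + 0.3173 T_C = 131.5 and -0.1736 T_B − 0.9483 T_C = -247.2.
Solving simultaneously: T_B = 52.59 N, T_C = 251.1 N.

T_C ≈ 251 N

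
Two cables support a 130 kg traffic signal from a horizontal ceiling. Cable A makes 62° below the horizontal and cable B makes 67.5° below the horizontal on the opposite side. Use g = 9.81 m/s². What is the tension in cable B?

Weight W = 130 × 9.81 = 1275 N acts straight down.
Horizontal: T_A cos 62° = T_B cos 67.5°  →  T_A = 0.8151 T_B.
Vertical: T_A sin 62° + T_B sin 67.5° = 1275.
Substituting the horizontal relation into the vertical equation gives 1.644 T_B = 1275, so T_B = 775.9 N.

T_B ≈ 776 N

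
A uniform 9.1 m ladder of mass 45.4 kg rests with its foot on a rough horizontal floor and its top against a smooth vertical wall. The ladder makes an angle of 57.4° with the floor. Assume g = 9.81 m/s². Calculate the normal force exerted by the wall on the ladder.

N_wall ≈ 142 N

Torques about the foot: N_wall · 9.1 sin 57.4° = 45.4×9.81×4.55 cos 57.4° → N_wall = 142.41 N.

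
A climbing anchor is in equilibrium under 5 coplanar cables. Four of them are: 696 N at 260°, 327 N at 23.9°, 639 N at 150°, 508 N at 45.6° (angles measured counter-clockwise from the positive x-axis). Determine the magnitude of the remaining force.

Sum the known components: ΣF_x = -19.86 N, ΣF_y = 129.5 N.
For equilibrium the remaining force must supply (−ΣF_x, −ΣF_y) = (19.86, -129.5) N.
Magnitude = √((19.86)² + (-129.5)²) = 131 N; direction = atan2(-129.5, 19.86) = 278.7°.

F ≈ 131 N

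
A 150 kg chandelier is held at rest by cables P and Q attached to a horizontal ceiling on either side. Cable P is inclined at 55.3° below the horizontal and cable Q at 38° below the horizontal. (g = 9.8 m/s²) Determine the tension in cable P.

Weight W = 150 × 9.8 = 1470 N acts straight down.
Horizontal: T_P cos 55.3° = T_Q cos 38°  →  T_Q = 0.7224 T_P.
Vertical: T_P sin 55.3° + T_Q sin 38° = 1470.
Substituting the horizontal relation into the vertical equation gives 1.267 T_P = 1470, so T_P = 1160 N.

T_P ≈ 1160 N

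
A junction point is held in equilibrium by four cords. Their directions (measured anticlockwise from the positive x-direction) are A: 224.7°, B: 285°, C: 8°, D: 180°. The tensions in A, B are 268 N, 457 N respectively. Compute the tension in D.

Resolve: ΣF_x = 268 cos 224.7° + 457 cos 285° + T_C cos 8° + T_D cos 180° = 0.
        ΣF_y = 268 sin 224.7° + 457 sin 285° + T_C sin 8° + T_D sin 180° = 0.
The known terms sum to (-72.21, -629.9) N, so 0.9903 T_C − 1.0000 T_D = 72.21 and 0.1392 T_C + 0.0000 T_D = 629.9.
Solving simultaneously: T_C = 4526 N, T_D = 4410 N.

T_D ≈ 4410 N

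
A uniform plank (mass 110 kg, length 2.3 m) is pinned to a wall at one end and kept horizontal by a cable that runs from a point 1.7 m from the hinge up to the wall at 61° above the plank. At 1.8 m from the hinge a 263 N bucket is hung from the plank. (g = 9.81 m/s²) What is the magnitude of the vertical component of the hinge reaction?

|H_y| ≈ 334 N

Take torques about the hinge: T sin 61° · 1.7 = 110×9.81×1.15 + 263×1.8 = 1714.4 N·m.
So T = 1714.4 / (0.8746 × 1.7) = 1153 N.
ΣF_y = 0: H_y = (110×9.81 + 263) − T sin 61° = 1342.1 − 1008.5 = 333.65 N.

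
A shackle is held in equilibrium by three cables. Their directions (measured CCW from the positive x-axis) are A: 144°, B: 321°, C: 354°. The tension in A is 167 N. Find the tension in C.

Resolve: ΣF_x = 167 cos 144° + T_B cos 321° + T_C cos 354° = 0.
        ΣF_y = 167 sin 144° + T_B sin 321° + T_C sin 354° = 0.
The known terms sum to (-135.1, 98.16) N, so 0.7771 T_B + 0.9945 T_C = 135.1 and -0.6293 T_B − 0.1045 T_C = -98.16.
Solving simultaneously: T_B = 153.3 N, T_C = 16.05 N.

T_C ≈ 16 N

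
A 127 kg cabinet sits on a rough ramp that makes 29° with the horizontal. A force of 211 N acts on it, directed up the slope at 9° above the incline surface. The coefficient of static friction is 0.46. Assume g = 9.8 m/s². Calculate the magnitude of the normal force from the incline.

N ≈ 1060 N

Axes along / perpendicular to the incline. W sin 29° = 603.4 N down-slope; W cos 29° = 1089 N into the surface.
Perpendicular: N = W cos 29° − P sin 9° = 1089 − 33.01 = 1056 N.
Along incline: P cos 9° + f = W sin 29° (friction acts up-slope) → f = 603.4 − 208.4 = 395 N.
|f| = 395 N ≤ μN = 485.6 N, so the cabinet is indeed static.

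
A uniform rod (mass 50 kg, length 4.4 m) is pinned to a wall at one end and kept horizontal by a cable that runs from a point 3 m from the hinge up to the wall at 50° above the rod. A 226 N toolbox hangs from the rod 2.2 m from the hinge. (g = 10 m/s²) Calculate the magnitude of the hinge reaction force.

|H| ≈ 487 N

Take torques about the hinge: T sin 50° · 3 = 50×10×2.2 + 226×2.2 = 1597.2 N·m.
So T = 1597.2 / (0.7660 × 3) = 695 N.
ΣF_x = 0: H_x = T cos 50° = 446.74 N.
ΣF_y = 0: H_y = (50×10 + 226) − T sin 50° = 726 − 532.4 = 193.6 N.
|H| = √(H_x² + H_y²) = √((446.74)² + (193.6)²) = 486.88 N.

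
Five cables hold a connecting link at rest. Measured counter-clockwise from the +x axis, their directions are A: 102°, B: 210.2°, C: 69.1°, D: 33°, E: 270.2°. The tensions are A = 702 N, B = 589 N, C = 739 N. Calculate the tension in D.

T_D ≈ 461 N

Resolve: ΣF_x = 702 cos 102° + 589 cos 210.2° + 739 cos 69.1° + T_D cos 33° + T_E cos 270.2° = 0.
        ΣF_y = 702 sin 102° + 589 sin 210.2° + 739 sin 69.1° + T_D sin 33° + T_E sin 270.2° = 0.
The known terms sum to (-391.4, 1081) N, so 0.8387 T_D + 0.0035 T_E = 391.4 and 0.5446 T_D − 1.0000 T_E = -1081.
Solving simultaneously: T_D = 461.1 N, T_E = 1332 N.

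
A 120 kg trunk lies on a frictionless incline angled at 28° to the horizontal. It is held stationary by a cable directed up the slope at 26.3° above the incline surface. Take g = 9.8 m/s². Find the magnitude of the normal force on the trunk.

Take axes along and perpendicular to the incline. Weight components: W sin 28° = 552.1 N down-slope, W cos 28° = 1038 N into the surface.
Along incline: T cos 26.3° = W sin 28° → T = 615.8 N.
Perpendicular: N = W cos 28° − T sin 26.3° = 765.5 N.

N ≈ 765 N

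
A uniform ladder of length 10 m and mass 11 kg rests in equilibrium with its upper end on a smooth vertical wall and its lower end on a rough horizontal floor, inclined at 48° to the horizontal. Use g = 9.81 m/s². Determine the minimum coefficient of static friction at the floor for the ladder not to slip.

μ_min ≈ 0.450

ΣF_y = 0: N_floor = 11×9.81 = 107.91 N.
Torques about the foot: N_wall · 10 sin 48° = 11×9.81×5 cos 48° → N_wall = 48.581 N.
ΣF_x = 0: f_floor = N_wall = 48.581 N.
μ_min = f_floor / N_floor = 48.581 / 107.91 = 0.4502.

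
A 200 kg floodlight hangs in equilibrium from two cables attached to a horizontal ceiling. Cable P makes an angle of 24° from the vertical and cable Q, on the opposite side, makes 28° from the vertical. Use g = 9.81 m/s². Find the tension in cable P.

Angles from the horizontal: cable P is 90° − 24° = 66°, cable Q is 90° − 28° = 62°.
Weight W = 200 × 9.81 = 1962 N acts straight down.
Horizontal: T_P cos 66° = T_Q cos 62°  →  T_Q = 0.8664 T_P.
Vertical: T_P sin 66° + T_Q sin 62° = 1962.
Substituting the horizontal relation into the vertical equation gives 1.679 T_P = 1962, so T_P = 1169 N.

T_P ≈ 1170 N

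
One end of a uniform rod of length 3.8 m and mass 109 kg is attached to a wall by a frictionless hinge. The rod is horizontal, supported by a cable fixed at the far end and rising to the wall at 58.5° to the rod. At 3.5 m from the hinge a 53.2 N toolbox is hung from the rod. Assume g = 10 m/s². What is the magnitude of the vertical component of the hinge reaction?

Take torques about the hinge: T sin 58.5° · 3.8 = 109×10×1.9 + 53.2×3.5 = 2257.2 N·m.
So T = 2257.2 / (0.8526 × 3.8) = 696.66 N.
ΣF_y = 0: H_y = (109×10 + 53.2) − T sin 58.5° = 1143.2 − 594 = 549.2 N.

|H_y| ≈ 549 N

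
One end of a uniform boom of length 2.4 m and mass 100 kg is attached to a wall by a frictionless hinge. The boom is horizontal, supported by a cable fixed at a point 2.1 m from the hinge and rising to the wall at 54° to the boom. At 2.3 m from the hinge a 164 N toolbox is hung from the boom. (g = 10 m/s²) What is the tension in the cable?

Take torques about the hinge: T sin 54° · 2.1 = 100×10×1.2 + 164×2.3 = 1577.2 N·m.
So T = 1577.2 / (0.8090 × 2.1) = 928.35 N.

T ≈ 928 N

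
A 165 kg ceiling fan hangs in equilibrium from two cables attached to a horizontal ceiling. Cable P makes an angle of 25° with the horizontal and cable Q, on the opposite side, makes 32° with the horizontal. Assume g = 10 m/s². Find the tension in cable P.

T_P ≈ 1670 N

Weight W = 165 × 10 = 1650 N acts straight down.
Horizontal: T_P cos 25° = T_Q cos 32°  →  T_Q = 1.069 T_P.
Vertical: T_P sin 25° + T_Q sin 32° = 1650.
Substituting the horizontal relation into the vertical equation gives 0.9889 T_P = 1650, so T_P = 1668 N.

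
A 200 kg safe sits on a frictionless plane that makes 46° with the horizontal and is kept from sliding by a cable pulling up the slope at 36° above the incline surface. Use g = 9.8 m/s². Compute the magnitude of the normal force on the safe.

N ≈ 337 N

Take axes along and perpendicular to the incline. Weight components: W sin 46° = 1410 N down-slope, W cos 46° = 1362 N into the surface.
Along incline: T cos 36° = W sin 46° → T = 1743 N.
Perpendicular: N = W cos 46° − T sin 36° = 337.2 N.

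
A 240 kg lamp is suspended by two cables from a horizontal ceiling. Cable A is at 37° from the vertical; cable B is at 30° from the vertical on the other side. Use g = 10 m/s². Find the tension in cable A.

Angles from the horizontal: cable A is 90° − 37° = 53°, cable B is 90° − 30° = 60°.
Weight W = 240 × 10 = 2400 N acts straight down.
Horizontal: T_A cos 53° = T_B cos 60°  →  T_B = 1.204 T_A.
Vertical: T_A sin 53° + T_B sin 60° = 2400.
Substituting the horizontal relation into the vertical equation gives 1.841 T_A = 2400, so T_A = 1304 N.

T_A ≈ 1300 N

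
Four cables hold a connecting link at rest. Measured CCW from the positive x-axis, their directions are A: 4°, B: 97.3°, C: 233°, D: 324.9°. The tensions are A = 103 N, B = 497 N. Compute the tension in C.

T_C ≈ 432 N

Resolve: ΣF_x = 103 cos 4° + 497 cos 97.3° + T_C cos 233° + T_D cos 324.9° = 0.
        ΣF_y = 103 sin 4° + 497 sin 97.3° + T_C sin 233° + T_D sin 324.9° = 0.
The known terms sum to (39.6, 500.2) N, so -0.6018 T_C + 0.8181 T_D = -39.6 and -0.7986 T_C − 0.5750 T_D = -500.2.
Solving simultaneously: T_C = 432.2 N, T_D = 269.5 N.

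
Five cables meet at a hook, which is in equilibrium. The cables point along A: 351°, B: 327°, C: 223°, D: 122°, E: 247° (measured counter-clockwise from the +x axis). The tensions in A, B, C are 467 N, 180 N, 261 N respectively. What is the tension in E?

T_E ≈ 210 N

Resolve: ΣF_x = 467 cos 351° + 180 cos 327° + 261 cos 223° + T_D cos 122° + T_E cos 247° = 0.
        ΣF_y = 467 sin 351° + 180 sin 327° + 261 sin 223° + T_D sin 122° + T_E sin 247° = 0.
The known terms sum to (421.3, -349.1) N, so -0.5299 T_D − 0.3907 T_E = -421.3 and 0.8480 T_D − 0.9205 T_E = 349.1.
Solving simultaneously: T_D = 640 N, T_E = 210.4 N.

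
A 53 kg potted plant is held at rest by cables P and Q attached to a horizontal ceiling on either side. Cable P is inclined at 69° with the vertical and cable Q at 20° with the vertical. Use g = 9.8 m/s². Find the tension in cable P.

Angles from the horizontal: cable P is 90° − 69° = 21°, cable Q is 90° − 20° = 70°.
Weight W = 53 × 9.8 = 519.4 N acts straight down.
Horizontal: T_P cos 21° = T_Q cos 70°  →  T_Q = 2.73 T_P.
Vertical: T_P sin 21° + T_Q sin 70° = 519.4.
Substituting the horizontal relation into the vertical equation gives 2.923 T_P = 519.4, so T_P = 177.7 N.

T_P ≈ 178 N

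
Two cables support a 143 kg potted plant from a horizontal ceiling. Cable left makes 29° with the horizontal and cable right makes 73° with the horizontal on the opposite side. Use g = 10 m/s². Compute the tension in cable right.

T_right ≈ 1280 N

Weight W = 143 × 10 = 1430 N acts straight down.
Horizontal: T_left cos 29° = T_right cos 73°  →  T_left = 0.3343 T_right.
Vertical: T_left sin 29° + T_right sin 73° = 1430.
Substituting the horizontal relation into the vertical equation gives 1.118 T_right = 1430, so T_right = 1279 N.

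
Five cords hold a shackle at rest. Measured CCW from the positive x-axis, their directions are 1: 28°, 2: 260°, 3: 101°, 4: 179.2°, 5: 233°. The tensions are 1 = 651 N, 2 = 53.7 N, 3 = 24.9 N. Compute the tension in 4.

Resolve: ΣF_x = 651 cos 28° + 53.7 cos 260° + 24.9 cos 101° + T_4 cos 179.2° + T_5 cos 233° = 0.
        ΣF_y = 651 sin 28° + 53.7 sin 260° + 24.9 sin 101° + T_4 sin 179.2° + T_5 sin 233° = 0.
The known terms sum to (560.7, 277.2) N, so -0.9999 T_4 − 0.6018 T_5 = -560.7 and 0.0140 T_4 − 0.7986 T_5 = -277.2.
Solving simultaneously: T_4 = 348.2 N, T_5 = 353.2 N.

T_4 ≈ 348 N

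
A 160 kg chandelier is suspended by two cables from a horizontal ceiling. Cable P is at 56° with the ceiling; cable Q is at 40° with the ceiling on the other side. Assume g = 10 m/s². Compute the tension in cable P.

T_P ≈ 1230 N

Weight W = 160 × 10 = 1600 N acts straight down.
Horizontal: T_P cos 56° = T_Q cos 40°  →  T_Q = 0.73 T_P.
Vertical: T_P sin 56° + T_Q sin 40° = 1600.
Substituting the horizontal relation into the vertical equation gives 1.298 T_P = 1600, so T_P = 1232 N.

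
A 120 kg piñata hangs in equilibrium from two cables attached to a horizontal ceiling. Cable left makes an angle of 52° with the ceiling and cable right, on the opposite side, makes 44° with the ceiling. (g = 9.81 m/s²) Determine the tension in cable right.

Weight W = 120 × 9.81 = 1177 N acts straight down.
Horizontal: T_left cos 52° = T_right cos 44°  →  T_left = 1.168 T_right.
Vertical: T_left sin 52° + T_right sin 44° = 1177.
Substituting the horizontal relation into the vertical equation gives 1.615 T_right = 1177, so T_right = 728.7 N.

T_right ≈ 729 N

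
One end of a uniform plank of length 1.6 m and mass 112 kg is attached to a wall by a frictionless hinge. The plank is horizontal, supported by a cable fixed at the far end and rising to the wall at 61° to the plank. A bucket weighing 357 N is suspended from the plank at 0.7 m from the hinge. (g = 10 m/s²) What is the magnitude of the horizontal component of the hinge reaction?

H_x ≈ 397 N

Take torques about the hinge: T sin 61° · 1.6 = 112×10×0.8 + 357×0.7 = 1145.9 N·m.
So T = 1145.9 / (0.8746 × 1.6) = 818.86 N.
ΣF_x = 0: H_x = T cos 61° = 396.99 N.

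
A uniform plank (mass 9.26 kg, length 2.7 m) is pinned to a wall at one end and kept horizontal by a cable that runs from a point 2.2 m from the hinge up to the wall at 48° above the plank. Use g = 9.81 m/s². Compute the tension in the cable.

T ≈ 75 N

Take torques about the hinge: T sin 48° · 2.2 = 9.26×9.81×1.35 = 122.63 N·m.
So T = 122.63 / (0.7431 × 2.2) = 75.01 N.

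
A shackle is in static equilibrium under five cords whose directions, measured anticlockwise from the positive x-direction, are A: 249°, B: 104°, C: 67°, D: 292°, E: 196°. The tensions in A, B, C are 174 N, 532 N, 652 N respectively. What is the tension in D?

T_D ≈ 904 N

Resolve: ΣF_x = 174 cos 249° + 532 cos 104° + 652 cos 67° + T_D cos 292° + T_E cos 196° = 0.
        ΣF_y = 174 sin 249° + 532 sin 104° + 652 sin 67° + T_D sin 292° + T_E sin 196° = 0.
The known terms sum to (63.7, 953.9) N, so 0.3746 T_D − 0.9613 T_E = -63.7 and -0.9272 T_D − 0.2756 T_E = -953.9.
Solving simultaneously: T_D = 904.4 N, T_E = 418.7 N.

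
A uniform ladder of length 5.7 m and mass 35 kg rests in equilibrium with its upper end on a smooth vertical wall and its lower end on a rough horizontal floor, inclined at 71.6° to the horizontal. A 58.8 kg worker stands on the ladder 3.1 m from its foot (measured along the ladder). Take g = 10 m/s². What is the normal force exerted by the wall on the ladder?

N_wall ≈ 165 N

Torques about the foot: N_wall · 5.7 sin 71.6° = 35×10×2.85 cos 71.6° + 58.8×10×3.1 cos 71.6° → N_wall = 164.59 N.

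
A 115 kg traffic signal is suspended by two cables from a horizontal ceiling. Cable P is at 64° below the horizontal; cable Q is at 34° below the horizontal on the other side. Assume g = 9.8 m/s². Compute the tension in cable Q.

T_Q ≈ 499 N

Weight W = 115 × 9.8 = 1127 N acts straight down.
Horizontal: T_P cos 64° = T_Q cos 34°  →  T_P = 1.891 T_Q.
Vertical: T_P sin 64° + T_Q sin 34° = 1127.
Substituting the horizontal relation into the vertical equation gives 2.259 T_Q = 1127, so T_Q = 498.9 N.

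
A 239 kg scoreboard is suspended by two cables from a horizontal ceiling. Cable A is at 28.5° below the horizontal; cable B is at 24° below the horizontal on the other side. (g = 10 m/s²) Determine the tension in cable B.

T_B ≈ 2650 N

Weight W = 239 × 10 = 2390 N acts straight down.
Horizontal: T_A cos 28.5° = T_B cos 24°  →  T_A = 1.04 T_B.
Vertical: T_A sin 28.5° + T_B sin 24° = 2390.
Substituting the horizontal relation into the vertical equation gives 0.9028 T_B = 2390, so T_B = 2647 N.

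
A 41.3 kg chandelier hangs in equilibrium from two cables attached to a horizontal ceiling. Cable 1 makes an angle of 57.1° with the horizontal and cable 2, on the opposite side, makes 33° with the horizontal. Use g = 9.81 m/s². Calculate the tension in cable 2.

Weight W = 41.3 × 9.81 = 405.2 N acts straight down.
Horizontal: T_1 cos 57.1° = T_2 cos 33°  →  T_1 = 1.544 T_2.
Vertical: T_1 sin 57.1° + T_2 sin 33° = 405.2.
Substituting the horizontal relation into the vertical equation gives 1.841 T_2 = 405.2, so T_2 = 220.1 N.

T_2 ≈ 220 N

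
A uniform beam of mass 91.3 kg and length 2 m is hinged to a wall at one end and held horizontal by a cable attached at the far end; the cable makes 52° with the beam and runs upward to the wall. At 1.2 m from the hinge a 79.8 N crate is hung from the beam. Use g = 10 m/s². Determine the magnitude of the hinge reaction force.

Take torques about the hinge: T sin 52° · 2 = 91.3×10×1 + 79.8×1.2 = 1008.8 N·m.
So T = 1008.8 / (0.7880 × 2) = 640.07 N.
ΣF_x = 0: H_x = T cos 52° = 394.06 N.
ΣF_y = 0: H_y = (91.3×10 + 79.8) − T sin 52° = 992.8 − 504.38 = 488.42 N.
|H| = √(H_x² + H_y²) = √((394.06)² + (488.42)²) = 627.57 N.

|H| ≈ 628 N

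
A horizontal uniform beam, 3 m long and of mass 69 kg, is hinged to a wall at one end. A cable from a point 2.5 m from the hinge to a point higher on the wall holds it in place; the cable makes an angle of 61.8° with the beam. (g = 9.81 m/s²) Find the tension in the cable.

T ≈ 461 N

Take torques about the hinge: T sin 61.8° · 2.5 = 69×9.81×1.5 = 1015.3 N·m.
So T = 1015.3 / (0.8813 × 2.5) = 460.83 N.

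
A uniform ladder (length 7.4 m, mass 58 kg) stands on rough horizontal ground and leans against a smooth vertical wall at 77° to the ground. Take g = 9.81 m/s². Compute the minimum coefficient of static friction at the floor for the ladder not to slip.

μ_min ≈ 0.115

ΣF_y = 0: N_floor = 58×9.81 = 568.98 N.
Torques about the foot: N_wall · 7.4 sin 77° = 58×9.81×3.7 cos 77° → N_wall = 65.68 N.
ΣF_x = 0: f_floor = N_wall = 65.68 N.
μ_min = f_floor / N_floor = 65.68 / 568.98 = 0.1154.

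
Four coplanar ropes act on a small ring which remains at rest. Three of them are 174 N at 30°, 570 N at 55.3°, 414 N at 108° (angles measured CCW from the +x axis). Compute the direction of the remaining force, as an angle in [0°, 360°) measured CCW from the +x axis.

Sum the known components: ΣF_x = 347.2 N, ΣF_y = 949.4 N.
For equilibrium the remaining force must supply (−ΣF_x, −ΣF_y) = (-347.2, -949.4) N.
Magnitude = √((-347.2)² + (-949.4)²) = 1011 N; direction = atan2(-949.4, -347.2) = 249.9°.

θ ≈ 250°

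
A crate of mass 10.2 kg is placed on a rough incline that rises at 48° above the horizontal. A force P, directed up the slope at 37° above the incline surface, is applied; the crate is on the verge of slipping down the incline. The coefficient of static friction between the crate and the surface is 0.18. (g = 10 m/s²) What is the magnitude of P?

P ≈ 92 N

On the verge of sliding down the incline, friction equals μN and acts up the slope.
Perpendicular: N + P sin 37° = W cos 48° = 68.25 N.
Along incline: P cos 37° + μN = W sin 48° with W sin 48° = 75.8 N.
Solving the pair for P and N: P = 92.01 N, N = 12.88 N (and f = μN = 2.318 N).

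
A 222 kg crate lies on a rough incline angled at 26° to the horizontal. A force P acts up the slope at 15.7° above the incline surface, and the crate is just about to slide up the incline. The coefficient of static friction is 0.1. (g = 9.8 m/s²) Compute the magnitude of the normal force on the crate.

N ≈ 1640 N

On the verge of sliding up the incline, friction equals μN and acts down the slope.
Perpendicular: N + P sin 15.7° = W cos 26° = 1955 N.
Along incline: P cos 15.7° = W sin 26° + μN  with W sin 26° = 953.7 N.
Solving the pair for P and N: P = 1161 N, N = 1641 N (and f = μN = 164.1 N).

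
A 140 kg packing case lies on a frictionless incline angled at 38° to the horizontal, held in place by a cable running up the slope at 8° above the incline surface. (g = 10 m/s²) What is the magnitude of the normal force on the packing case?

Take axes along and perpendicular to the incline. Weight components: W sin 38° = 861.9 N down-slope, W cos 38° = 1103 N into the surface.
Along incline: T cos 8° = W sin 38° → T = 870.4 N.
Perpendicular: N = W cos 38° − T sin 8° = 982.1 N.

N ≈ 982 N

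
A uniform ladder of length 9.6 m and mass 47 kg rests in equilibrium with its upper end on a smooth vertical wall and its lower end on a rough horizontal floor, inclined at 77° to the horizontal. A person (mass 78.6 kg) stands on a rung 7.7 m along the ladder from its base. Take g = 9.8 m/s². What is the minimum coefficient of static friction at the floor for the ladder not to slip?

ΣF_y = 0: N_floor = 47×9.8 + 78.6×9.8 = 1230.9 N.
Torques about the foot: N_wall · 9.6 sin 77° = 47×9.8×4.8 cos 77° + 78.6×9.8×7.7 cos 77° → N_wall = 195.81 N.
ΣF_x = 0: f_floor = N_wall = 195.81 N.
μ_min = f_floor / N_floor = 195.81 / 1230.9 = 0.1591.

μ_min ≈ 0.159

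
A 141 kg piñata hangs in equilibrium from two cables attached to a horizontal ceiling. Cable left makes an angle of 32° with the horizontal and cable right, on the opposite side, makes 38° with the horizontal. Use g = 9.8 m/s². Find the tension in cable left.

T_left ≈ 1160 N

Weight W = 141 × 9.8 = 1382 N acts straight down.
Horizontal: T_left cos 32° = T_right cos 38°  →  T_right = 1.076 T_left.
Vertical: T_left sin 32° + T_right sin 38° = 1382.
Substituting the horizontal relation into the vertical equation gives 1.192 T_left = 1382, so T_left = 1159 N.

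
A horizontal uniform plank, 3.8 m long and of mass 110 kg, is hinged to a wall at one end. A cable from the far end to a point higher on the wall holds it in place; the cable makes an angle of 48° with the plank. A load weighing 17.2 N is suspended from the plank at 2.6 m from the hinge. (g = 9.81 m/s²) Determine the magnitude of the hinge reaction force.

|H| ≈ 737 N

Take torques about the hinge: T sin 48° · 3.8 = 110×9.81×1.9 + 17.2×2.6 = 2095 N·m.
So T = 2095 / (0.7431 × 3.8) = 741.87 N.
ΣF_x = 0: H_x = T cos 48° = 496.41 N.
ΣF_y = 0: H_y = (110×9.81 + 17.2) − T sin 48° = 1096.3 − 551.32 = 544.98 N.
|H| = √(H_x² + H_y²) = √((496.41)² + (544.98)²) = 737.18 N.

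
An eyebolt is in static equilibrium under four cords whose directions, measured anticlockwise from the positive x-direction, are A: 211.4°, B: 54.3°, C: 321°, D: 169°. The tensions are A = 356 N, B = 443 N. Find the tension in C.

T_C ≈ 346 N

Resolve: ΣF_x = 356 cos 211.4° + 443 cos 54.3° + T_C cos 321° + T_D cos 169° = 0.
        ΣF_y = 356 sin 211.4° + 443 sin 54.3° + T_C sin 321° + T_D sin 169° = 0.
The known terms sum to (-45.36, 174.3) N, so 0.7771 T_C − 0.9816 T_D = 45.36 and -0.6293 T_C + 0.1908 T_D = -174.3.
Solving simultaneously: T_C = 346 N, T_D = 227.7 N.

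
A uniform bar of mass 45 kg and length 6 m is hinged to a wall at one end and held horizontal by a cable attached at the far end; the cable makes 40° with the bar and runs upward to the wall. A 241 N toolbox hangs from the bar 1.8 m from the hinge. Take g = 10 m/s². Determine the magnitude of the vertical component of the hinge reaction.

|H_y| ≈ 394 N

Take torques about the hinge: T sin 40° · 6 = 45×10×3 + 241×1.8 = 1783.8 N·m.
So T = 1783.8 / (0.6428 × 6) = 462.52 N.
ΣF_y = 0: H_y = (45×10 + 241) − T sin 40° = 691 − 297.3 = 393.7 N.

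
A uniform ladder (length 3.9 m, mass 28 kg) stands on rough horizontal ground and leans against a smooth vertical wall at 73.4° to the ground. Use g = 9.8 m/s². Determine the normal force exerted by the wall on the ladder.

N_wall ≈ 40.9 N

Torques about the foot: N_wall · 3.9 sin 73.4° = 28×9.8×1.95 cos 73.4° → N_wall = 40.901 N.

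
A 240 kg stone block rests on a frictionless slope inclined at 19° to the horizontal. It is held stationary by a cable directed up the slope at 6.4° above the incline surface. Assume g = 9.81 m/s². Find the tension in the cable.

Take axes along and perpendicular to the incline. Weight components: W sin 19° = 766.5 N down-slope, W cos 19° = 2226 N into the surface.
Along incline: T cos 6.4° = W sin 19° → T = 771.3 N.
Perpendicular: N = W cos 19° − T sin 6.4° = 2140 N.

T ≈ 771 N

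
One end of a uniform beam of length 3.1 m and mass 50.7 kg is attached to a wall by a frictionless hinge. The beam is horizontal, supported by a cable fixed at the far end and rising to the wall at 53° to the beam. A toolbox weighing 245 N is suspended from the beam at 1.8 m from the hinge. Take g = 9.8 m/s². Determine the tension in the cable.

Take torques about the hinge: T sin 53° · 3.1 = 50.7×9.8×1.55 + 245×1.8 = 1211.1 N·m.
So T = 1211.1 / (0.7986 × 3.1) = 489.19 N.

T ≈ 489 N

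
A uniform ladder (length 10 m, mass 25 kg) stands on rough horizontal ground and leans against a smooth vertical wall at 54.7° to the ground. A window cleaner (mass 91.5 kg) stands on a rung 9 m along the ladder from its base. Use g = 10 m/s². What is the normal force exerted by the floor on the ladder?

N_floor ≈ 1160 N

ΣF_y = 0: N_floor = 25×10 + 91.5×10 = 1165 N.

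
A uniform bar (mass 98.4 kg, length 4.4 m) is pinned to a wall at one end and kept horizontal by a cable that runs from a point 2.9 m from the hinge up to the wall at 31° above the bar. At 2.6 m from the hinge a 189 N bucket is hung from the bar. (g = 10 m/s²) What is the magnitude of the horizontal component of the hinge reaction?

H_x ≈ 1520 N

Take torques about the hinge: T sin 31° · 2.9 = 98.4×10×2.2 + 189×2.6 = 2656.2 N·m.
So T = 2656.2 / (0.5150 × 2.9) = 1778.4 N.
ΣF_x = 0: H_x = T cos 31° = 1524.4 N.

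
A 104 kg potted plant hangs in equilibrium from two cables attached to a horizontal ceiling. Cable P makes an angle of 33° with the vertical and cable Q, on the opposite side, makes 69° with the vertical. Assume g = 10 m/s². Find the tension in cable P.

T_P ≈ 993 N

Angles from the horizontal: cable P is 90° − 33° = 57°, cable Q is 90° − 69° = 21°.
Weight W = 104 × 10 = 1040 N acts straight down.
Horizontal: T_P cos 57° = T_Q cos 21°  →  T_Q = 0.5834 T_P.
Vertical: T_P sin 57° + T_Q sin 21° = 1040.
Substituting the horizontal relation into the vertical equation gives 1.048 T_P = 1040, so T_P = 992.6 N.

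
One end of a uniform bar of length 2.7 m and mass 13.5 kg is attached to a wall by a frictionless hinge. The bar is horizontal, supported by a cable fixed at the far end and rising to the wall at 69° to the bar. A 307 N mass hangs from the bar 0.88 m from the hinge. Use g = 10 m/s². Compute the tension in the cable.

T ≈ 179 N

Take torques about the hinge: T sin 69° · 2.7 = 13.5×10×1.35 + 307×0.88 = 452.41 N·m.
So T = 452.41 / (0.9336 × 2.7) = 179.48 N.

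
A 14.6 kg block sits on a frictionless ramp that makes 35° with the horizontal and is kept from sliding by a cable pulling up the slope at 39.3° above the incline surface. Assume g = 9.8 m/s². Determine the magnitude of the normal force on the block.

Take axes along and perpendicular to the incline. Weight components: W sin 35° = 82.07 N down-slope, W cos 35° = 117.2 N into the surface.
Along incline: T cos 39.3° = W sin 35° → T = 106.1 N.
Perpendicular: N = W cos 35° − T sin 39.3° = 50.03 N.

N ≈ 50 N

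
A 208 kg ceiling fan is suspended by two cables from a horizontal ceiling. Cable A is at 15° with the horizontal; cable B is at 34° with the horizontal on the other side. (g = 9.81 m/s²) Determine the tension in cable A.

Weight W = 208 × 9.81 = 2040 N acts straight down.
Horizontal: T_A cos 15° = T_B cos 34°  →  T_B = 1.165 T_A.
Vertical: T_A sin 15° + T_B sin 34° = 2040.
Substituting the horizontal relation into the vertical equation gives 0.9103 T_A = 2040, so T_A = 2241 N.

T_A ≈ 2240 N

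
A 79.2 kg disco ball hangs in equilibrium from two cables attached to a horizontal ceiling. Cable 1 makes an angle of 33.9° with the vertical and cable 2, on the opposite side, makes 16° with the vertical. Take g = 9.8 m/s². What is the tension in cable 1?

T_1 ≈ 280 N

Angles from the horizontal: cable 1 is 90° − 33.9° = 56.1°, cable 2 is 90° − 16° = 74°.
Weight W = 79.2 × 9.8 = 776.2 N acts straight down.
Horizontal: T_1 cos 56.1° = T_2 cos 74°  →  T_2 = 2.023 T_1.
Vertical: T_1 sin 56.1° + T_2 sin 74° = 776.2.
Substituting the horizontal relation into the vertical equation gives 2.775 T_1 = 776.2, so T_1 = 279.7 N.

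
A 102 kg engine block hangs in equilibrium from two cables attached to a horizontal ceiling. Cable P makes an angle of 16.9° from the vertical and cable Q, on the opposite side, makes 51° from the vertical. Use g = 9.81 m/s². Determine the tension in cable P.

Angles from the horizontal: cable P is 90° − 16.9° = 73.1°, cable Q is 90° − 51° = 39°.
Weight W = 102 × 9.81 = 1001 N acts straight down.
Horizontal: T_P cos 73.1° = T_Q cos 39°  →  T_Q = 0.3741 T_P.
Vertical: T_P sin 73.1° + T_Q sin 39° = 1001.
Substituting the horizontal relation into the vertical equation gives 1.192 T_P = 1001, so T_P = 839.3 N.

T_P ≈ 839 N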